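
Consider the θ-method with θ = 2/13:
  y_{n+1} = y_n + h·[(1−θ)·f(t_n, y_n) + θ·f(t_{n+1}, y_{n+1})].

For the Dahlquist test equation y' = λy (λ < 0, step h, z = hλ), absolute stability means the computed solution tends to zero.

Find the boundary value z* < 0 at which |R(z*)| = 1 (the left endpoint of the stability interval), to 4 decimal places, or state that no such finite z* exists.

Test eqn y'=λy, z=hλ:
  y_{n+1} = y_n + z·[11/13·y_n + 2/13·y_{n+1}] ⇒ (1 − 2/13z)y_{n+1} = (1 + 11/13z)y_n
  R(z) = (1 + 11/13z)/(1 − 2/13z).

Solve |R(x)|<1 on ℝ⁻.
x=-0.38: |R|=0.6410
R=−1: 1+11/13x = −1+2/13x ⇒ -9/13x=2 ⇒ x=2/(-9/13)=-2.8889
Confirm numerically:
  x=-2.789: |R|=0.95161 <1
  x=-2.332: |R|=0.71626 <1
  x=-1.534: |R|=0.24110 <1
  x=-3.457: |R|=1.25675 >1
  x=-2.977: |R|=1.04184 >1
So |R|<1 on (-2.8889, 0).

z* = -2.8889.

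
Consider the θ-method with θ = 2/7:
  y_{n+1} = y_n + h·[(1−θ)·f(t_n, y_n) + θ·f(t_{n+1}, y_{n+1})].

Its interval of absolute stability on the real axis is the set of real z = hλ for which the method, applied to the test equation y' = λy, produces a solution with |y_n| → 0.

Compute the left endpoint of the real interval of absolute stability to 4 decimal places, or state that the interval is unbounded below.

left endpoint -4.6667.

With y'=λy (z=hλ):
  y_{n+1} = y_n + z·[5/7·y_n + 2/7·y_{n+1}] ⇒ (1 − 2/7z)y_{n+1} = (1 + 5/7z)y_n
  ⇒ R(z) = (1 + 5/7z)/(1 − 2/7z).

Find x<0 with |R(x)|<1.
x=-1.49: |R|=0.0451
R=−1: 1+5/7x = −1+2/7x ⇒ -3/7x=2 ⇒ x=2/(-3/7)=-4.6667
Confirm numerically:
  x=-3.984: |R|=0.86317 <1
  x=-3.909: |R|=0.84661 <1
  x=-3.034: |R|=0.62519 <1
  x=-2.994: |R|=0.61364 <1
  x=-5.171: |R|=1.08724 >1
  x=-5.095: |R|=1.07475 >1
  x=-4.721: |R|=1.00991 >1
Stable set (-4.6667, 0).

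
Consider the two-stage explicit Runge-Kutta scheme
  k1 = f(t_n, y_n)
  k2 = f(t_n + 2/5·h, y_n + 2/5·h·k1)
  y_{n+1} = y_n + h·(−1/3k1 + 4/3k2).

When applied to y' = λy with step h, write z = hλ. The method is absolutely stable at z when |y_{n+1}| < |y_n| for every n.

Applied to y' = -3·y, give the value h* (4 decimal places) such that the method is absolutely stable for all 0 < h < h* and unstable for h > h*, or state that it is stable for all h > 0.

(-1.8750,0); λ=-3 ⇒ h* = (15/8)/3 = 0.6250.

With y'=λy (z=hλ):
  k1=λy_n ⇒ h·k1=z·y_n;  k2=λ(1+2/5z)y_n ⇒ h·k2=z(1+2/5z)y_n
  y_{n+1}/y_n = 1 − 1/3z + 4/3z(1+2/5z) = 1 + z + 8/15z²
  ⇒ R(z) = 1 + z + 8/15z².

Solve |R(x)|<1 on ℝ⁻.
x=-0.79: |R|=0.5429
R=1: x+8/15x²=0 ⇒ x=−15/8=-1.8750; min R=1−1/(4·8/15)=0.5312>−1
Confirm numerically:
  x=-1.737: |R|=0.87216 <1
  x=-1.657: |R|=0.80735 <1
  x=-1.589: |R|=0.75762 <1
  x=-1.220: |R|=0.57381 <1
  x=-2.293: |R|=1.51119 >1
  x=-2.047: |R|=1.18778 >1
  x=-1.959: |R|=1.08776 >1
Stable set (-1.8750, 0).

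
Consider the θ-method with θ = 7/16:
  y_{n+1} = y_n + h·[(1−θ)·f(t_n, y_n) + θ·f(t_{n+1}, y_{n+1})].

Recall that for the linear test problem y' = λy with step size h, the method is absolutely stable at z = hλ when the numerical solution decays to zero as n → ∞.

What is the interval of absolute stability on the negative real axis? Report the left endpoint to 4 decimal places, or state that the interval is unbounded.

z∈(-16.0000,0).

On y'=λy, z=hλ:
  y_{n+1} = y_n + z·[9/16·y_n + 7/16·y_{n+1}] ⇒ (1 − 7/16z)y_{n+1} = (1 + 9/16z)y_n
  ⇒ R(z) = (1 + 9/16z)/(1 − 7/16z).

Boundary: |R(x)|=1, x<0.
x=-0.7: |R|=0.4641
R=−1: 1+9/16x = −1+7/16x ⇒ -1/8x=2 ⇒ x=2/(-1/8)=-16.0000
Confirm numerically:
  x=-9.767: |R|=0.85224 <1
  x=-6.707: |R|=0.70475 <1
  x=-6.546: |R|=0.69415 <1
  x=-16.200: |R|=1.00309 >1
  x=-16.062: |R|=1.00097 >1
Stable set (-16.0000, 0).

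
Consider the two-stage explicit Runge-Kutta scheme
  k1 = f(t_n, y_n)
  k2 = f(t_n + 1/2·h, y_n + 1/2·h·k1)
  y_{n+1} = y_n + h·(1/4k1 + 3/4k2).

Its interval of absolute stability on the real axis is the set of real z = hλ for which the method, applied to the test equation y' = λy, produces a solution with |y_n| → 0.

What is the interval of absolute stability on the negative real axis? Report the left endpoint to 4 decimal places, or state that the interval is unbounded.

(-2.6667, 0).

Test eqn y'=λy, z=hλ:
  k1=λy_n ⇒ h·k1=z·y_n;  k2=λ(1+1/2z)y_n ⇒ h·k2=z(1+1/2z)y_n
  y_{n+1}/y_n = 1 + 1/4z + 3/4z(1+1/2z) = 1 + z + 3/8z²
  R(z) = 1 + z + 3/8z².

Find x<0 with |R(x)|<1.
x=-0.43: |R|=0.6393
R=1: x+3/8x²=0 ⇒ x=−8/3=-2.6667; min R=1−1/(4·3/8)=0.3333>−1
Confirm numerically:
  x=-2.470: |R|=0.81784 <1
  x=-2.446: |R|=0.79759 <1
  x=-2.418: |R|=0.77452 <1
  x=-1.468: |R|=0.34013 <1
  x=-3.159: |R|=1.58323 >1
  x=-3.128: |R|=1.54114 >1
  x=-3.010: |R|=1.38754 >1
Interval (-2.6667, 0).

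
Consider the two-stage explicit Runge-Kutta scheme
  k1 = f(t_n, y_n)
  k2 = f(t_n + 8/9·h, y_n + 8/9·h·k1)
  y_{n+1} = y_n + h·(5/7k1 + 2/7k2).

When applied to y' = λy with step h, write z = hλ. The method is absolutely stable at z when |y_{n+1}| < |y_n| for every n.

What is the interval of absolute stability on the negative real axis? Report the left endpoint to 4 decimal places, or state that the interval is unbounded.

Test eqn y'=λy, z=hλ:
  k1=λy_n ⇒ h·k1=z·y_n;  k2=λ(1+8/9z)y_n ⇒ h·k2=z(1+8/9z)y_n
  y_{n+1}/y_n = 1 + 5/7z + 2/7z(1+8/9z) = 1 + z + 16/63z²
  ⇒ R(z) = 1 + z + 16/63z².

Solve |R(x)|<1 on ℝ⁻.
x=-0.77: |R|=0.3806
R=1: x+16/63x²=0 ⇒ x=−63/16=-3.9375; min R=1−1/(4·16/63)=0.0156>−1
Confirm numerically:
  x=-3.358: |R|=0.50579 <1
  x=-2.872: |R|=0.22283 <1
  x=-2.115: |R|=0.02106 <1
  x=-4.291: |R|=1.38524 >1
  x=-4.271: |R|=1.36175 >1
Interval (-3.9375, 0).

z∈(-3.9375,0).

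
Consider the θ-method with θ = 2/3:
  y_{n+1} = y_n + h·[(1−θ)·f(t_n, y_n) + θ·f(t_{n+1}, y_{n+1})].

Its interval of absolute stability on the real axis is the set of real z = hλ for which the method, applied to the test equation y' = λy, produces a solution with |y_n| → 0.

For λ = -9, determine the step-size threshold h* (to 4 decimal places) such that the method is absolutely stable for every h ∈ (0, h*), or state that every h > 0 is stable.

On y'=λy, z=hλ:
  y_{n+1} = y_n + z·[1/3·y_n + 2/3·y_{n+1}] ⇒ (1 − 2/3z)y_{n+1} = (1 + 1/3z)y_n
  so R(z) = (1 + 1/3z)/(1 − 2/3z).

Find x<0 with |R(x)|<1.
x=-0.85: |R|=0.4574
x=-2: |R|=0.1429
x=-10: |R|=0.3043
x=-100: |R|=0.4778
θ=2/3≥1/2 ⇒ |1+1/3x|<|1−2/3x| ∀x<0 ⇒ interval (−∞,0).

interval (−∞, 0). Any h>0 works for λ=-9.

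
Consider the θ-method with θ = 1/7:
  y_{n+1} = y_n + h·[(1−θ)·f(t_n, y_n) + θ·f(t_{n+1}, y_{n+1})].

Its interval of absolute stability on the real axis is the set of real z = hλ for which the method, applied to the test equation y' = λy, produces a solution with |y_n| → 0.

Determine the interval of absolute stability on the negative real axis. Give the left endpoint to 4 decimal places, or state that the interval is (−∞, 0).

z∈(-2.8000,0).

Test eqn y'=λy, z=hλ:
  y_{n+1} = y_n + z·[6/7·y_n + 1/7·y_{n+1}] ⇒ (1 − 1/7z)y_{n+1} = (1 + 6/7z)y_n
  so R(z) = (1 + 6/7z)/(1 − 1/7z).

Boundary: |R(x)|=1, x<0.
x=-0.57: |R|=0.4729
R=−1: 1+6/7x = −1+1/7x ⇒ -5/7x=2 ⇒ x=2/(-5/7)=-2.8000
Confirm numerically:
  x=-2.335: |R|=0.75094 <1
  x=-2.038: |R|=0.57845 <1
  x=-1.948: |R|=0.52392 <1
  x=-1.493: |R|=0.23054 <1
  x=-3.197: |R|=1.19467 >1
  x=-2.860: |R|=1.03043 >1
Stable set (-2.8000, 0).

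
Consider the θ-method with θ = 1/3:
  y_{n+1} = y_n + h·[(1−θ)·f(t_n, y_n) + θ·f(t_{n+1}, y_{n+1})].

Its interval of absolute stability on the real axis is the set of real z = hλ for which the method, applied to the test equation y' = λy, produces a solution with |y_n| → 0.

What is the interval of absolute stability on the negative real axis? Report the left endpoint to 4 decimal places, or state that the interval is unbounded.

With y'=λy (z=hλ):
  y_{n+1} = y_n + z·[2/3·y_n + 1/3·y_{n+1}] ⇒ (1 − 1/3z)y_{n+1} = (1 + 2/3z)y_n
  ⇒ R(z) = (1 + 2/3z)/(1 − 1/3z).

Boundary: |R(x)|=1, x<0.
x=-1: |R|=0.2500
R=−1: 1+2/3x = −1+1/3x ⇒ -1/3x=2 ⇒ x=2/(-1/3)=-6.0000
Confirm numerically:
  x=-5.823: |R|=0.97994 <1
  x=-4.570: |R|=0.81110 <1
  x=-4.140: |R|=0.73950 <1
  x=-3.633: |R|=0.64315 <1
  x=-6.557: |R|=1.05828 >1
  x=-6.272: |R|=1.02934 >1
Interval (-6.0000, 0).

(-6.0000, 0).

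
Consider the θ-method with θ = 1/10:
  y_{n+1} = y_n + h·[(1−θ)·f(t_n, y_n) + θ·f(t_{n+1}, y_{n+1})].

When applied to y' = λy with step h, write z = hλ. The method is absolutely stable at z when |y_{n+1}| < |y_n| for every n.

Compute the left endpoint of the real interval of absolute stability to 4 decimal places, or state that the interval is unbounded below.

left endpoint -2.5000.

Set f=λy, z=hλ:
  y_{n+1} = y_n + z·[9/10·y_n + 1/10·y_{n+1}] ⇒ (1 − 1/10z)y_{n+1} = (1 + 9/10z)y_n
  Hence R(z) = (1 + 9/10z)/(1 − 1/10z).

Boundary: |R(x)|=1, x<0.
x=-1.37: |R|=0.2049
R=−1: 1+9/10x = −1+1/10x ⇒ -4/5x=2 ⇒ x=2/(-4/5)=-2.5000
Confirm numerically:
  x=-2.424: |R|=0.95106 <1
  x=-1.170: |R|=0.04745 <1
  x=-1.002: |R|=0.08926 <1
  x=-3.021: |R|=1.32010 >1
  x=-2.895: |R|=1.24506 >1
  x=-2.608: |R|=1.06853 >1
Interval (-2.5000, 0).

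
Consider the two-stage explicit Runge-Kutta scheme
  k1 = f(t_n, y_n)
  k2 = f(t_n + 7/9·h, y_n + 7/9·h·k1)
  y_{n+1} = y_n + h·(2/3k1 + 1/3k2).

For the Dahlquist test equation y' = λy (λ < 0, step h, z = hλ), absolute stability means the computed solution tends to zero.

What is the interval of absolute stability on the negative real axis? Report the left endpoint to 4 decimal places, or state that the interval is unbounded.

On y'=λy, z=hλ:
  k1=λy_n ⇒ h·k1=z·y_n;  k2=λ(1+7/9z)y_n ⇒ h·k2=z(1+7/9z)y_n
  y_{n+1}/y_n = 1 + 2/3z + 1/3z(1+7/9z) = 1 + z + 7/27z²
  ⇒ R(z) = 1 + z + 7/27z².

Boundary: |R(x)|=1, x<0.
x=-0.66: |R|=0.4529
R=1: x+7/27x²=0 ⇒ x=−27/7=-3.8571; min R=1−1/(4·7/27)=0.0357>−1
Confirm numerically:
  x=-2.806: |R|=0.23531 <1
  x=-2.758: |R|=0.21407 <1
  x=-2.026: |R|=0.03818 <1
  x=-4.025: |R|=1.17516 >1
  x=-4.023: |R|=1.17299 >1
  x=-3.976: |R|=1.12252 >1
Stable set (-3.8571, 0).

(-3.8571, 0).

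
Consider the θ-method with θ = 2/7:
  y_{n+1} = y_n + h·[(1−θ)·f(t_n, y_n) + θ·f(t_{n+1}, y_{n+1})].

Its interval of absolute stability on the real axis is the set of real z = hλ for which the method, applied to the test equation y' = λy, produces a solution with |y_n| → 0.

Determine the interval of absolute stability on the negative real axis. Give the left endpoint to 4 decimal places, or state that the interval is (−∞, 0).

z∈(-4.6667,0).

Test eqn y'=λy, z=hλ:
  y_{n+1} = y_n + z·[5/7·y_n + 2/7·y_{n+1}] ⇒ (1 − 2/7z)y_{n+1} = (1 + 5/7z)y_n
  R(z) = (1 + 5/7z)/(1 − 2/7z).

Need |R(x)|<1, x<0.
x=-1.35: |R|=0.0258
R=−1: 1+5/7x = −1+2/7x ⇒ -3/7x=2 ⇒ x=2/(-3/7)=-4.6667
Confirm numerically:
  x=-4.179: |R|=0.90474 <1
  x=-3.619: |R|=0.77925 <1
  x=-3.080: |R|=0.63830 <1
  x=-1.947: |R|=0.25106 <1
  x=-5.136: |R|=1.08152 >1
  x=-4.976: |R|=1.05474 >1
  x=-4.948: |R|=1.04995 >1
So |R|<1 on (-4.6667, 0).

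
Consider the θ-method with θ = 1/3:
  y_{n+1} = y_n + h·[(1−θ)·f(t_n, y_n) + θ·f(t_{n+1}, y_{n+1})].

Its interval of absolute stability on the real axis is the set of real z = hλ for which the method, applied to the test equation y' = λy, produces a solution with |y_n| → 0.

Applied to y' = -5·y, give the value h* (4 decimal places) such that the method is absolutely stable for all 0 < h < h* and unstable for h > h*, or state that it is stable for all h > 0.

(-6.0000,0); λ=-5 ⇒ h* = (6)/5 = 1.2000.

Test eqn y'=λy, z=hλ:
  y_{n+1} = y_n + z·[2/3·y_n + 1/3·y_{n+1}] ⇒ (1 − 1/3z)y_{n+1} = (1 + 2/3z)y_n
  R(z) = (1 + 2/3z)/(1 − 1/3z).

Boundary: |R(x)|=1, x<0.
x=-1.19: |R|=0.1480
R=−1: 1+2/3x = −1+1/3x ⇒ -1/3x=2 ⇒ x=2/(-1/3)=-6.0000
Confirm numerically:
  x=-4.960: |R|=0.86935 <1
  x=-4.519: |R|=0.80303 <1
  x=-4.308: |R|=0.76847 <1
  x=-6.124: |R|=1.01359 >1
  x=-6.034: |R|=1.00376 >1
So |R|<1 on (-6.0000, 0).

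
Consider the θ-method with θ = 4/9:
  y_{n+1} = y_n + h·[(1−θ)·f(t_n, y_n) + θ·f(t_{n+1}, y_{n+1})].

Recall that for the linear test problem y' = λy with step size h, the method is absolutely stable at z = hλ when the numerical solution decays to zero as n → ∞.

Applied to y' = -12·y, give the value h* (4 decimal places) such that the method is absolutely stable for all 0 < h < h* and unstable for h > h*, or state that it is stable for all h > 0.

(-18.0000,0); λ=-12 ⇒ h* = (18)/12 = 1.5000.

With y'=λy (z=hλ):
  y_{n+1} = y_n + z·[5/9·y_n + 4/9·y_{n+1}] ⇒ (1 − 4/9z)y_{n+1} = (1 + 5/9z)y_n
  so R(z) = (1 + 5/9z)/(1 − 4/9z).

Boundary: |R(x)|=1, x<0.
x=-1.01: |R|=0.3029
R=−1: 1+5/9x = −1+4/9x ⇒ -1/9x=2 ⇒ x=2/(-1/9)=-18.0000
Confirm numerically:
  x=-17.142: |R|=0.98894 <1
  x=-15.503: |R|=0.96484 <1
  x=-12.544: |R|=0.90780 <1
  x=-18.481: |R|=1.00580 >1
  x=-18.383: |R|=1.00464 >1
Interval (-18.0000, 0).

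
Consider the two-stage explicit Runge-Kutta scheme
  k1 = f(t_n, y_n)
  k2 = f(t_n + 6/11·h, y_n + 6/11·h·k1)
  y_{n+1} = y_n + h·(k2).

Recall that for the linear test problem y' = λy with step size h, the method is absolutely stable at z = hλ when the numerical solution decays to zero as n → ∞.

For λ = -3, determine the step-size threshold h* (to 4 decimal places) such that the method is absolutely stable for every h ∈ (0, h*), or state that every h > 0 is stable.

(-1.8333,0); λ=-3 ⇒ h* = (11/6)/3 = 0.6111.

With y'=λy (z=hλ):
  k1=λy_n ⇒ h·k1=z·y_n;  k2=λ(1+6/11z)y_n ⇒ h·k2=z(1+6/11z)y_n
  y_{n+1}/y_n = 1 + z(1+6/11z) = 1 + z + 6/11z²
  ⇒ R(z) = 1 + z + 6/11z².

Solve |R(x)|<1 on ℝ⁻.
x=-0.45: |R|=0.6605
R=1: x+6/11x²=0 ⇒ x=−11/6=-1.8333; min R=1−1/(4·6/11)=0.5417>−1
Confirm numerically:
  x=-1.490: |R|=0.72096 <1
  x=-1.467: |R|=0.70687 <1
  x=-1.294: |R|=0.61933 <1
  x=-1.027: |R|=0.54831 <1
  x=-2.404: |R|=1.74830 >1
  x=-2.225: |R|=1.47534 >1
  x=-1.907: |R|=1.07663 >1
Stable set (-1.8333, 0).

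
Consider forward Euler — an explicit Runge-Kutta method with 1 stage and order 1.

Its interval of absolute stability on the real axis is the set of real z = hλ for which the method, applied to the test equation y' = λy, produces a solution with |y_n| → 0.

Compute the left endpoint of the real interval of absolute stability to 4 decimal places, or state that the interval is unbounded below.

left endpoint -2.0000.

Test eqn y'=λy, z=hλ:
  order 1, 1-stage ⇒ R(z)=1+z
  (e.g. R(-1.16)=-0.16000, |R|=0.16000)

Boundary: |R(x)|=1, x<0.
x=-1.16: |R|=0.1600
|R(-2.32)|=1.3200 |R(-2.27)|=1.2700 |R(-2.05)|=1.0500
Bisect:
  x_lo=-2.5431 |R|=1.5431  x_hi=-0.3889 |R|=0.6111
  mid=-1.46601 |R|=0.46601 →hi
  mid=-2.00454 |R|=1.00454 →lo
  mid=-1.73528 |R|=0.73528 →hi
  mid=-1.86991 |R|=0.86991 →hi
  mid=-1.93723 |R|=0.93723 →hi
  mid=-1.97088 |R|=0.97088 →hi
  mid=-1.98771 |R|=0.98771 →hi
  ...
  [-2.00007,-1.99994] ⇒ x*=-2.0000
Stable set (-2.0000, 0).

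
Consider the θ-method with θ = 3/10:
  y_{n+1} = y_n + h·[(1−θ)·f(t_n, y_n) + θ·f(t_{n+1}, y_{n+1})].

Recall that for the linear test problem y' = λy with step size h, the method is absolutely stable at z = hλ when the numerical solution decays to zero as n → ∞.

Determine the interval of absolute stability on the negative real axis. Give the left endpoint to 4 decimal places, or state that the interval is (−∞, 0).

(-5.0000, 0).

With y'=λy (z=hλ):
  y_{n+1} = y_n + z·[7/10·y_n + 3/10·y_{n+1}] ⇒ (1 − 3/10z)y_{n+1} = (1 + 7/10z)y_n
  R(z) = (1 + 7/10z)/(1 − 3/10z).

Solve |R(x)|<1 on ℝ⁻.
x=-0.53: |R|=0.5427
R=−1: 1+7/10x = −1+3/10x ⇒ -2/5x=2 ⇒ x=2/(-2/5)=-5.0000
Confirm numerically:
  x=-4.528: |R|=0.91995 <1
  x=-3.358: |R|=0.67281 <1
  x=-2.412: |R|=0.39940 <1
  x=-5.561: |R|=1.08410 >1
  x=-5.127: |R|=1.02001 >1
So |R|<1 on (-5.0000, 0).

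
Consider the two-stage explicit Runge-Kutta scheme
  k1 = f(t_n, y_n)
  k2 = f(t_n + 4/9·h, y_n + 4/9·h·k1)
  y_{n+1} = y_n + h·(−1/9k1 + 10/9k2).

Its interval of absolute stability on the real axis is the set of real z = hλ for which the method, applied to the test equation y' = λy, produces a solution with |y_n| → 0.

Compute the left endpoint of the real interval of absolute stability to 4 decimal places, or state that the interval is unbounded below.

left endpoint -2.0250.

On y'=λy, z=hλ:
  k1=λy_n ⇒ h·k1=z·y_n;  k2=λ(1+4/9z)y_n ⇒ h·k2=z(1+4/9z)y_n
  y_{n+1}/y_n = 1 − 1/9z + 10/9z(1+4/9z) = 1 + z + 40/81z²
  Hence R(z) = 1 + z + 40/81z².

Boundary: |R(x)|=1, x<0.
x=-1.37: |R|=0.5569
R=1: x+40/81x²=0 ⇒ x=−81/40=-2.0250; min R=1−1/(4·40/81)=0.4938>−1
Confirm numerically:
  x=-1.509: |R|=0.61548 <1
  x=-1.142: |R|=0.50203 <1
  x=-0.874: |R|=0.50322 <1
  x=-2.614: |R|=1.76032 >1
  x=-2.609: |R|=1.75242 >1
  x=-2.338: |R|=1.36138 >1
Stable set (-2.0250, 0).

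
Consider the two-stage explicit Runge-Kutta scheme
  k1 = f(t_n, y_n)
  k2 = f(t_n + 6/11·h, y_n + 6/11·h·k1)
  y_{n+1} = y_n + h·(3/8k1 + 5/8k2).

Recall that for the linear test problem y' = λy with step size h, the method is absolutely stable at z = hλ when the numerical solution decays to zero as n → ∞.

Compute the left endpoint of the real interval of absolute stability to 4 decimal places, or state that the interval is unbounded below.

Test eqn y'=λy, z=hλ:
  k1=λy_n ⇒ h·k1=z·y_n;  k2=λ(1+6/11z)y_n ⇒ h·k2=z(1+6/11z)y_n
  y_{n+1}/y_n = 1 + 3/8z + 5/8z(1+6/11z) = 1 + z + 15/44z²
  so R(z) = 1 + z + 15/44z².

Need |R(x)|<1, x<0.
x=-0.69: |R|=0.4723
R=1: x+15/44x²=0 ⇒ x=−44/15=-2.9333; min R=1−1/(4·15/44)=0.2667>−1
Confirm numerically:
  x=-2.448: |R|=0.59497 <1
  x=-2.445: |R|=0.59296 <1
  x=-2.334: |R|=0.52312 <1
  x=-3.290: |R|=1.40003 >1
  x=-3.255: |R|=1.35694 >1
Interval (-2.9333, 0).

z* = -2.9333.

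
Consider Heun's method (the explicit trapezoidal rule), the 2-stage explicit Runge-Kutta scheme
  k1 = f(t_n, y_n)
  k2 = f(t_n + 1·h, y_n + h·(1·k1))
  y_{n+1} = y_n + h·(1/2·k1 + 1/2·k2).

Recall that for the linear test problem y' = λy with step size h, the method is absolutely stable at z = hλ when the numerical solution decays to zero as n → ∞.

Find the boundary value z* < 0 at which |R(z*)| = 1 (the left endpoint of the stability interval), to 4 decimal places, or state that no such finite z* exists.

left endpoint -2.0000.

On y'=λy, z=hλ:
  order 2, 2-stage ⇒ R(z)=1+z+z^2/2
  (e.g. R(-1.3)=0.54500, |R|=0.54500)

Find x<0 with |R(x)|<1.
x=-1.3: |R|=0.5450
|R(-2.03)|=1.0304 |R(-1.69)|=0.7380 |R(-0.62)|=0.5722
Bisect:
  x_lo=-2.4996 |R|=1.6244  x_hi=-0.2323 |R|=0.7947
  mid=-1.36598 |R|=0.56697 →hi
  mid=-1.93280 |R|=0.93506 →hi
  mid=-2.21621 |R|=1.23959 →lo
  mid=-2.07451 |R|=1.07728 →lo
  mid=-2.00365 |R|=1.00366 →lo
  mid=-1.96823 |R|=0.96873 →hi
  mid=-1.98594 |R|=0.98604 →hi
  mid=-1.99480 |R|=0.99481 →hi
  mid=-1.99922 |R|=0.99923 →hi
  ...
  [-2.00006,-1.99992] ⇒ x*=-2.0000
Interval (-2.0000, 0).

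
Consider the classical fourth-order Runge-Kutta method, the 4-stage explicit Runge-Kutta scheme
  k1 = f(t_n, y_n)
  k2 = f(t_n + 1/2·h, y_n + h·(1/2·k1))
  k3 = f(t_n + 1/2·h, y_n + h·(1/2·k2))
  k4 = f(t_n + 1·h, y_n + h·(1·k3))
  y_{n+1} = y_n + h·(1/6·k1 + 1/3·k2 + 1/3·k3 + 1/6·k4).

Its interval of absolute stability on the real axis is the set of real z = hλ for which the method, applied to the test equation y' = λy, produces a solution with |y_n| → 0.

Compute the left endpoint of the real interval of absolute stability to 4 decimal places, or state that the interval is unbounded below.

left endpoint -2.7853.

Set f=λy, z=hλ:
  order 4, 4-stage ⇒ R(z)=1+z+z^2/2+z^3/6+z^4/24
  (e.g. R(-0.42)=0.65715, |R|=0.65715)

Solve |R(x)|<1 on ℝ⁻.
x=-0.42: |R|=0.6571
|R(-2.2)|=0.4214 |R(-0.9)|=0.4108 |R(-0.86)|=0.4266
Bisect:
  x_lo=-3.4246 |R|=2.4764  x_hi=-0.1048 |R|=0.9005
  mid=-1.76472 |R|=0.28054 →hi
  mid=-2.59465 |R|=0.74861 →hi
  mid=-3.00962 |R|=1.39435 →lo
  mid=-2.80213 |R|=1.02569 →lo
  mid=-2.69839 |R|=0.87669 →hi
  mid=-2.75026 |R|=0.94846 →hi
  mid=-2.77620 |R|=0.98637 →hi
  mid=-2.78917 |R|=1.00586 →lo
  mid=-2.78268 |R|=0.99607 →hi
  ...
  [-2.78532,-2.78511] ⇒ x*=-2.7853
Interval (-2.7853, 0).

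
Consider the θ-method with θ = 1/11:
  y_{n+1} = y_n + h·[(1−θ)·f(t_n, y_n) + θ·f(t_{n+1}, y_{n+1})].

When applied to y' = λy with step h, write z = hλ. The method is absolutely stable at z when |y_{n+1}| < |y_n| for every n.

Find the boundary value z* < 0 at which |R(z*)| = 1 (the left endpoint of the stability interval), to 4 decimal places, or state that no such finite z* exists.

z* = -2.4444.

With y'=λy (z=hλ):
  y_{n+1} = y_n + z·[10/11·y_n + 1/11·y_{n+1}] ⇒ (1 − 1/11z)y_{n+1} = (1 + 10/11z)y_n
  Hence R(z) = (1 + 10/11z)/(1 − 1/11z).

Solve |R(x)|<1 on ℝ⁻.
x=-1.56: |R|=0.3662
R=−1: 1+10/11x = −1+1/11x ⇒ -9/11x=2 ⇒ x=2/(-9/11)=-2.4444
Confirm numerically:
  x=-2.417: |R|=0.98159 <1
  x=-1.815: |R|=0.55794 <1
  x=-1.361: |R|=0.21115 <1
  x=-1.247: |R|=0.12003 <1
  x=-2.828: |R|=1.24964 >1
  x=-2.607: |R|=1.10752 >1
So |R|<1 on (-2.4444, 0).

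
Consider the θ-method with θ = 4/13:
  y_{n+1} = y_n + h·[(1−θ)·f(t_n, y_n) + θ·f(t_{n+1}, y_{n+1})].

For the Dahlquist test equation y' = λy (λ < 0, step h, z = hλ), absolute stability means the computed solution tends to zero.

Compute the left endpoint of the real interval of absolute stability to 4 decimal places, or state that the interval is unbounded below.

On y'=λy, z=hλ:
  y_{n+1} = y_n + z·[9/13·y_n + 4/13·y_{n+1}] ⇒ (1 − 4/13z)y_{n+1} = (1 + 9/13z)y_n
  so R(z) = (1 + 9/13z)/(1 − 4/13z).

Boundary: |R(x)|=1, x<0.
x=-1.6: |R|=0.0722
R=−1: 1+9/13x = −1+4/13x ⇒ -5/13x=2 ⇒ x=2/(-5/13)=-5.2000
Confirm numerically:
  x=-4.483: |R|=0.88410 <1
  x=-3.729: |R|=0.73653 <1
  x=-2.901: |R|=0.53280 <1
  x=-5.753: |R|=1.07678 >1
  x=-5.611: |R|=1.05798 >1
  x=-5.483: |R|=1.04051 >1
So |R|<1 on (-5.2000, 0).

left endpoint -5.2000.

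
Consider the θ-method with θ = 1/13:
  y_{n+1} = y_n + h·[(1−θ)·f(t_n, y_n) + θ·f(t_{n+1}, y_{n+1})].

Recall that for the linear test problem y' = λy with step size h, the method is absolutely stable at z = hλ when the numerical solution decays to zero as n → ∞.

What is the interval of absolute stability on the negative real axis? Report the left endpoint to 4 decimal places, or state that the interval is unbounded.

Test eqn y'=λy, z=hλ:
  y_{n+1} = y_n + z·[12/13·y_n + 1/13·y_{n+1}] ⇒ (1 − 1/13z)y_{n+1} = (1 + 12/13z)y_n
  ⇒ R(z) = (1 + 12/13z)/(1 − 1/13z).

Solve |R(x)|<1 on ℝ⁻.
x=-0.95: |R|=0.1147
R=−1: 1+12/13x = −1+1/13x ⇒ -11/13x=2 ⇒ x=2/(-11/13)=-2.3636
Confirm numerically:
  x=-1.512: |R|=0.35447 <1
  x=-1.447: |R|=0.30207 <1
  x=-0.983: |R|=0.08610 <1
  x=-2.856: |R|=1.34157 >1
  x=-2.653: |R|=1.20335 >1
So |R|<1 on (-2.3636, 0).

(-2.3636, 0).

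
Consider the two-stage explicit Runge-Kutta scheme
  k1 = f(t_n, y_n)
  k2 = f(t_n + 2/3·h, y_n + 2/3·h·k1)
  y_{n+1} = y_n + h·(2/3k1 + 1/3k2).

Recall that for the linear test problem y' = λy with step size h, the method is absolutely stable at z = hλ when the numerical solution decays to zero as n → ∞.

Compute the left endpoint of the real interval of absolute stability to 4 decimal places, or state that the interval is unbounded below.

Test eqn y'=λy, z=hλ:
  k1=λy_n ⇒ h·k1=z·y_n;  k2=λ(1+2/3z)y_n ⇒ h·k2=z(1+2/3z)y_n
  y_{n+1}/y_n = 1 + 2/3z + 1/3z(1+2/3z) = 1 + z + 2/9z²
  R(z) = 1 + z + 2/9z².

Solve |R(x)|<1 on ℝ⁻.
x=-0.98: |R|=0.2334
R=1: x+2/9x²=0 ⇒ x=−9/2=-4.5000; min R=1−1/(4·2/9)=-0.1250>−1
Confirm numerically:
  x=-4.480: |R|=0.98009 <1
  x=-3.764: |R|=0.38438 <1
  x=-2.661: |R|=0.08746 <1
  x=-2.472: |R|=0.11405 <1
  x=-5.000: |R|=1.55556 >1
  x=-4.861: |R|=1.38996 >1
So |R|<1 on (-4.5000, 0).

z* = -4.5000.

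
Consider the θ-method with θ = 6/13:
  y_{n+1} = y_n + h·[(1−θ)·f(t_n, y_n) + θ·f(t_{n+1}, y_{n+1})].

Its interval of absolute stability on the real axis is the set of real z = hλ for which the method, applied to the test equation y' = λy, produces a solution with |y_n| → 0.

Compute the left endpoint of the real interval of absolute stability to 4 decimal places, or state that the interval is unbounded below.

left endpoint -26.0000.

Set f=λy, z=hλ:
  y_{n+1} = y_n + z·[7/13·y_n + 6/13·y_{n+1}] ⇒ (1 − 6/13z)y_{n+1} = (1 + 7/13z)y_n
  R(z) = (1 + 7/13z)/(1 − 6/13z).

Need |R(x)|<1, x<0.
x=-1.65: |R|=0.0633
R=−1: 1+7/13x = −1+6/13x ⇒ -1/13x=2 ⇒ x=2/(-1/13)=-26.0000
Confirm numerically:
  x=-24.179: |R|=0.98848 <1
  x=-22.180: |R|=0.97385 <1
  x=-19.624: |R|=0.95123 <1
  x=-18.602: |R|=0.94063 <1
  x=-26.539: |R|=1.00313 >1
  x=-26.045: |R|=1.00027 >1
Stable set (-26.0000, 0).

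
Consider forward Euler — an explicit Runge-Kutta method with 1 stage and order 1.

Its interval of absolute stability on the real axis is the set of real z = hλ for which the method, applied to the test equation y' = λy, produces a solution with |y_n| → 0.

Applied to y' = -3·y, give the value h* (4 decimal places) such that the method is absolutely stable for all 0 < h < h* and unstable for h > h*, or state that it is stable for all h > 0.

(-2.0000,0); λ=-3 ⇒ h* = 0.6667.

On y'=λy, z=hλ:
  order 1, 1-stage ⇒ R(z)=1+z
  (e.g. R(-1.71)=-0.71000, |R|=0.71000)

Boundary: |R(x)|=1, x<0.
x=-1.71: |R|=0.7100
|R(-2.07)|=1.0700 |R(-1.22)|=0.2200 |R(-0.93)|=0.0700
Bisect:
  x_lo=-2.8833 |R|=1.8833  x_hi=-0.2081 |R|=0.7919
  mid=-1.54568 |R|=0.54568 →hi
  mid=-2.21449 |R|=1.21449 →lo
  mid=-1.88009 |R|=0.88009 →hi
  mid=-2.04729 |R|=1.04729 →lo
  mid=-1.96369 |R|=0.96369 →hi
  mid=-2.00549 |R|=1.00549 →lo
  mid=-1.98459 |R|=0.98459 →hi
  mid=-1.99504 |R|=0.99504 →hi
  mid=-2.00026 |R|=1.00026 →lo
  mid=-1.99765 |R|=0.99765 →hi
  ...
  [-2.00010,-1.99993] ⇒ x*=-2.0000
So |R|<1 on (-2.0000, 0).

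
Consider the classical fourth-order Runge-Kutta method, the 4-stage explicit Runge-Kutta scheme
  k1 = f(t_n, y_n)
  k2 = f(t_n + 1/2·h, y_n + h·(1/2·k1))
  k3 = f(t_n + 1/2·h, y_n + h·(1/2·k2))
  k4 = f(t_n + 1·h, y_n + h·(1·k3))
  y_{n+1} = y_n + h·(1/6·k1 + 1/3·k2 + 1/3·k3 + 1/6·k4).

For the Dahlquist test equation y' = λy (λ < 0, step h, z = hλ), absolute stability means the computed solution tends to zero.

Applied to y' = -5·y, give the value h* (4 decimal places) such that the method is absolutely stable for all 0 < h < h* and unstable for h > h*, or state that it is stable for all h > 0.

Set f=λy, z=hλ:
  order 4, 4-stage ⇒ R(z)=1+z+z^2/2+z^3/6+z^4/24
  (e.g. R(-1.76)=0.27997, |R|=0.27997)

Need |R(x)|<1, x<0.
x=-1.76: |R|=0.2800
|R(-3.15)|=1.7043 |R(-1.56)|=0.2708 |R(-0.8)|=0.4517
Bisect:
  x_lo=-3.1809 |R|=1.7797  x_hi=-0.2194 |R|=0.8030
  mid=-1.70012 |R|=0.27418 →hi
  mid=-2.44050 |R|=0.59300 →hi
  mid=-2.81069 |R|=1.03897 →lo
  mid=-2.62560 |R|=0.78474 →hi
  mid=-2.71814 |R|=0.90339 →hi
  mid=-2.76442 |R|=0.96898 →hi
  mid=-2.78755 |R|=1.00341 →lo
  mid=-2.77598 |R|=0.98606 →hi
  mid=-2.78177 |R|=0.99470 →hi
  mid=-2.78466 |R|=0.99905 →hi
  ...
  [-2.78538,-2.78520] ⇒ x*=-2.7853
So |R|<1 on (-2.7853, 0).

(-2.7853,0); λ=-5 ⇒ h* = 0.5571.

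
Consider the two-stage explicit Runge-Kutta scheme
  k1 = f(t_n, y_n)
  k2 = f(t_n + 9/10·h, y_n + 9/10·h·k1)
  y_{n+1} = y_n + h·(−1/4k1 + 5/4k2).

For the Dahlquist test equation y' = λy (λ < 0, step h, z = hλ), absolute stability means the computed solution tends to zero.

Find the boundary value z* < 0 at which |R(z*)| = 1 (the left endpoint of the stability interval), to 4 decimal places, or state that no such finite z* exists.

left endpoint -0.8889.

Test eqn y'=λy, z=hλ:
  k1=λy_n ⇒ h·k1=z·y_n;  k2=λ(1+9/10z)y_n ⇒ h·k2=z(1+9/10z)y_n
  y_{n+1}/y_n = 1 − 1/4z + 5/4z(1+9/10z) = 1 + z + 9/8z²
  R(z) = 1 + z + 9/8z².

Find x<0 with |R(x)|<1.
x=-1.31: |R|=1.6206
R=1: x+9/8x²=0 ⇒ x=−8/9=-0.8889; min R=1−1/(4·9/8)=0.7778>−1
Confirm numerically:
  x=-0.733: |R|=0.87145 <1
  x=-0.688: |R|=0.84451 <1
  x=-0.513: |R|=0.78307 <1
  x=-0.502: |R|=0.78150 <1
  x=-1.481: |R|=1.98653 >1
  x=-1.241: |R|=1.49159 >1
  x=-1.238: |R|=1.48622 >1
Interval (-0.8889, 0).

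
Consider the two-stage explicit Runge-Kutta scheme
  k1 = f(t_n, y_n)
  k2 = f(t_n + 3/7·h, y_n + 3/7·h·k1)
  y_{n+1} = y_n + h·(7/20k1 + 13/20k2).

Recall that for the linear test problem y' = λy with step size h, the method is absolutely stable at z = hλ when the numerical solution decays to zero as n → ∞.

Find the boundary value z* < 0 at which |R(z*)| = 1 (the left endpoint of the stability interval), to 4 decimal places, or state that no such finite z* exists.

With y'=λy (z=hλ):
  k1=λy_n ⇒ h·k1=z·y_n;  k2=λ(1+3/7z)y_n ⇒ h·k2=z(1+3/7z)y_n
  y_{n+1}/y_n = 1 + 7/20z + 13/20z(1+3/7z) = 1 + z + 39/140z²
  so R(z) = 1 + z + 39/140z².

Find x<0 with |R(x)|<1.
x=-1.57: |R|=0.1167
R=1: x+39/140x²=0 ⇒ x=−140/39=-3.5897; min R=1−1/(4·39/140)=0.1026>−1
Confirm numerically:
  x=-3.249: |R|=0.69160 <1
  x=-2.900: |R|=0.44279 <1
  x=-1.983: |R|=0.11242 <1
  x=-1.886: |R|=0.10488 <1
  x=-4.037: |R|=1.50298 >1
  x=-3.986: |R|=1.44000 >1
  x=-3.752: |R|=1.16959 >1
Stable set (-3.5897, 0).

left endpoint -3.5897.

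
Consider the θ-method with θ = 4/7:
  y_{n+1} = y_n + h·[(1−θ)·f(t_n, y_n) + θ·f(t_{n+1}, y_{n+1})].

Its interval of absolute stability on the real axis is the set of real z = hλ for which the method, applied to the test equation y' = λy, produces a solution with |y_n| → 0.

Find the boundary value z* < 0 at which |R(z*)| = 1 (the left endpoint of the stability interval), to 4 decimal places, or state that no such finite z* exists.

(−∞, 0) — no finite endpoint.

Set f=λy, z=hλ:
  y_{n+1} = y_n + z·[3/7·y_n + 4/7·y_{n+1}] ⇒ (1 − 4/7z)y_{n+1} = (1 + 3/7z)y_n
  Hence R(z) = (1 + 3/7z)/(1 − 4/7z).

Boundary: |R(x)|=1, x<0.
x=-0.82: |R|=0.4416
x=-2: |R|=0.0667
x=-10: |R|=0.4894
x=-100: |R|=0.7199
θ=4/7≥1/2 ⇒ |1+3/7x|<|1−4/7x| ∀x<0 ⇒ unbounded interval.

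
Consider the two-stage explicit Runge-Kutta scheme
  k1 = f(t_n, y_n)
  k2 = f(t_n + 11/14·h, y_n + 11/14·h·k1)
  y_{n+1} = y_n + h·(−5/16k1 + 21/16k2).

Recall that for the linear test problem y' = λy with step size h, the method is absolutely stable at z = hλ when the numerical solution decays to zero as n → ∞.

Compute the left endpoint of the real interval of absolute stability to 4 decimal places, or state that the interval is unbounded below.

With y'=λy (z=hλ):
  k1=λy_n ⇒ h·k1=z·y_n;  k2=λ(1+11/14z)y_n ⇒ h·k2=z(1+11/14z)y_n
  y_{n+1}/y_n = 1 − 5/16z + 21/16z(1+11/14z) = 1 + z + 33/32z²
  ⇒ R(z) = 1 + z + 33/32z².

Find x<0 with |R(x)|<1.
x=-0.81: |R|=0.8666
R=1: x+33/32x²=0 ⇒ x=−32/33=-0.9697; min R=1−1/(4·33/32)=0.7576>−1
Confirm numerically:
  x=-0.904: |R|=0.93875 <1
  x=-0.585: |R|=0.76792 <1
  x=-0.517: |R|=0.75864 <1
  x=-1.268: |R|=1.39007 >1
  x=-1.067: |R|=1.10707 >1
Stable set (-0.9697, 0).

left endpoint -0.9697.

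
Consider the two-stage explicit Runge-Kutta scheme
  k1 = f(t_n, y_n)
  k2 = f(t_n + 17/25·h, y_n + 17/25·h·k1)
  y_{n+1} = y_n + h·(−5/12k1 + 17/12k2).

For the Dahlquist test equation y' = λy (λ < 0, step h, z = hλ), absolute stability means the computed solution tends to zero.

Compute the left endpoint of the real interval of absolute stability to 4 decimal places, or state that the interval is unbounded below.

z* = -1.0381.

Set f=λy, z=hλ:
  k1=λy_n ⇒ h·k1=z·y_n;  k2=λ(1+17/25z)y_n ⇒ h·k2=z(1+17/25z)y_n
  y_{n+1}/y_n = 1 − 5/12z + 17/12z(1+17/25z) = 1 + z + 289/300z²
  R(z) = 1 + z + 289/300z².

Need |R(x)|<1, x<0.
x=-1.47: |R|=1.6117
R=1: x+289/300x²=0 ⇒ x=−300/289=-1.0381; min R=1−1/(4·289/300)=0.7405>−1
Confirm numerically:
  x=-0.980: |R|=0.94519 <1
  x=-0.643: |R|=0.75529 <1
  x=-0.481: |R|=0.74188 <1
  x=-1.508: |R|=1.68268 >1
  x=-1.334: |R|=1.38031 >1
  x=-1.066: |R|=1.02869 >1
So |R|<1 on (-1.0381, 0).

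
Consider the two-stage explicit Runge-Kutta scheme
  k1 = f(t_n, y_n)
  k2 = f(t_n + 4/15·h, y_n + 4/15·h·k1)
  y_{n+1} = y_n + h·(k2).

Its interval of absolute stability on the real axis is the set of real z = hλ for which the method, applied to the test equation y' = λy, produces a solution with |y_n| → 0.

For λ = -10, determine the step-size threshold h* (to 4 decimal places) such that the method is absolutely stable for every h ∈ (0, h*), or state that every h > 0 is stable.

Set f=λy, z=hλ:
  k1=λy_n ⇒ h·k1=z·y_n;  k2=λ(1+4/15z)y_n ⇒ h·k2=z(1+4/15z)y_n
  y_{n+1}/y_n = 1 + z(1+4/15z) = 1 + z + 4/15z²
  Hence R(z) = 1 + z + 4/15z².

Solve |R(x)|<1 on ℝ⁻.
x=-1.03: |R|=0.2529
R=1: x+4/15x²=0 ⇒ x=−15/4=-3.7500; min R=1−1/(4·4/15)=0.0625>−1
Confirm numerically:
  x=-3.317: |R|=0.61700 <1
  x=-2.787: |R|=0.28430 <1
  x=-2.202: |R|=0.09101 <1
  x=-3.841: |R|=1.09321 >1
  x=-3.839: |R|=1.09111 >1
Interval (-3.7500, 0).

(-3.7500,0); λ=-10 ⇒ h* = (15/4)/10 = 0.3750.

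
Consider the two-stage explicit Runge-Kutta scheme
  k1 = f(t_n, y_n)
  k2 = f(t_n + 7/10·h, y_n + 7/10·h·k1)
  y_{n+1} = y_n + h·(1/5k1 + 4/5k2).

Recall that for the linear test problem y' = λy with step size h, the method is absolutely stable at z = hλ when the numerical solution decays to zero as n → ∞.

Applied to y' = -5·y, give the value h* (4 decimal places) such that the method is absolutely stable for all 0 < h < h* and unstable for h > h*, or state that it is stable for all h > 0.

(-1.7857,0); λ=-5 ⇒ h* = (25/14)/5 = 0.3571.

On y'=λy, z=hλ:
  k1=λy_n ⇒ h·k1=z·y_n;  k2=λ(1+7/10z)y_n ⇒ h·k2=z(1+7/10z)y_n
  y_{n+1}/y_n = 1 + 1/5z + 4/5z(1+7/10z) = 1 + z + 14/25z²
  Hence R(z) = 1 + z + 14/25z².

Boundary: |R(x)|=1, x<0.
x=-0.82: |R|=0.5565
R=1: x+14/25x²=0 ⇒ x=−25/14=-1.7857; min R=1−1/(4·14/25)=0.5536>−1
Confirm numerically:
  x=-1.729: |R|=0.94509 <1
  x=-1.648: |R|=0.87291 <1
  x=-1.646: |R|=0.87122 <1
  x=-1.295: |R|=0.64413 <1
  x=-2.107: |R|=1.37909 >1
  x=-1.816: |R|=1.03080 >1
Stable set (-1.7857, 0).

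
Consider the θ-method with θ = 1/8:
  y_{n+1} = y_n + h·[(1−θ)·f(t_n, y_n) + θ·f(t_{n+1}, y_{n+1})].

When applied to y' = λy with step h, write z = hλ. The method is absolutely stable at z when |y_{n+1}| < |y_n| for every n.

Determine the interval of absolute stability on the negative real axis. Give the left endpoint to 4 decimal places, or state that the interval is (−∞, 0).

(-2.6667, 0).

Set f=λy, z=hλ:
  y_{n+1} = y_n + z·[7/8·y_n + 1/8·y_{n+1}] ⇒ (1 − 1/8z)y_{n+1} = (1 + 7/8z)y_n
  Hence R(z) = (1 + 7/8z)/(1 − 1/8z).

Boundary: |R(x)|=1, x<0.
x=-1.34: |R|=0.1478
R=−1: 1+7/8x = −1+1/8x ⇒ -3/4x=2 ⇒ x=2/(-3/4)=-2.6667
Confirm numerically:
  x=-2.181: |R|=0.71378 <1
  x=-1.688: |R|=0.39389 <1
  x=-1.492: |R|=0.25748 <1
  x=-1.395: |R|=0.18787 <1
  x=-3.045: |R|=1.20552 >1
  x=-2.966: |R|=1.16378 >1
  x=-2.763: |R|=1.05370 >1
So |R|<1 on (-2.6667, 0).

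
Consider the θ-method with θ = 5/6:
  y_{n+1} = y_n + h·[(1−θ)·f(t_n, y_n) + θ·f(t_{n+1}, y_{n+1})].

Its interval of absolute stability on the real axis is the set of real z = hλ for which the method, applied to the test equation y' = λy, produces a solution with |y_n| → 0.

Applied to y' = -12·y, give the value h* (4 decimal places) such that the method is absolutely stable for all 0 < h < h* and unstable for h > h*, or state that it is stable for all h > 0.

Test eqn y'=λy, z=hλ:
  y_{n+1} = y_n + z·[1/6·y_n + 5/6·y_{n+1}] ⇒ (1 − 5/6z)y_{n+1} = (1 + 1/6z)y_n
  so R(z) = (1 + 1/6z)/(1 − 5/6z).

Need |R(x)|<1, x<0.
x=-0.52: |R|=0.6372
x=-2: |R|=0.2500
x=-10: |R|=0.0714
x=-100: |R|=0.1858
θ=5/6≥1/2 ⇒ |1+1/6x|<|1−5/6x| ∀x<0 ⇒ unbounded interval.

interval (−∞, 0). Any h>0 works for λ=-12.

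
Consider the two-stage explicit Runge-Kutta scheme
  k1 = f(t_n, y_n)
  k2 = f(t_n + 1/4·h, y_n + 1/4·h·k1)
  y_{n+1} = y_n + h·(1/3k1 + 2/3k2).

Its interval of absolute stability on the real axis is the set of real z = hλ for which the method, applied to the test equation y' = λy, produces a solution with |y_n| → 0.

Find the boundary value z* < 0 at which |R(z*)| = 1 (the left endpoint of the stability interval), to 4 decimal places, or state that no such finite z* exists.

left endpoint -6.0000.

Test eqn y'=λy, z=hλ:
  k1=λy_n ⇒ h·k1=z·y_n;  k2=λ(1+1/4z)y_n ⇒ h·k2=z(1+1/4z)y_n
  y_{n+1}/y_n = 1 + 1/3z + 2/3z(1+1/4z) = 1 + z + 1/6z²
  Hence R(z) = 1 + z + 1/6z².

Find x<0 with |R(x)|<1.
x=-0.66: |R|=0.4126
R=1: x+1/6x²=0 ⇒ x=−6=-6.0000; min R=1−1/(4·1/6)=-0.5000>−1
Confirm numerically:
  x=-5.803: |R|=0.80947 <1
  x=-4.251: |R|=0.23917 <1
  x=-3.128: |R|=0.49727 <1
  x=-2.716: |R|=0.48656 <1
  x=-6.392: |R|=1.41761 >1
  x=-6.388: |R|=1.41309 >1
  x=-6.358: |R|=1.37936 >1
Stable set (-6.0000, 0).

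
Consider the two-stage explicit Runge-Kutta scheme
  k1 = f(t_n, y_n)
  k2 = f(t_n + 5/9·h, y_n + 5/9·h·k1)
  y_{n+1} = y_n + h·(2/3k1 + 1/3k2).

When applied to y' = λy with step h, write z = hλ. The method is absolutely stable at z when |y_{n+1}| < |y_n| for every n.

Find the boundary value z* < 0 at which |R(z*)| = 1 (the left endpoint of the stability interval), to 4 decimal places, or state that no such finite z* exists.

z* = -5.4000.

Test eqn y'=λy, z=hλ:
  k1=λy_n ⇒ h·k1=z·y_n;  k2=λ(1+5/9z)y_n ⇒ h·k2=z(1+5/9z)y_n
  y_{n+1}/y_n = 1 + 2/3z + 1/3z(1+5/9z) = 1 + z + 5/27z²
  R(z) = 1 + z + 5/27z².

Find x<0 with |R(x)|<1.
x=-0.4: |R|=0.6296
R=1: x+5/27x²=0 ⇒ x=−27/5=-5.4000; min R=1−1/(4·5/27)=-0.3500>−1
Confirm numerically:
  x=-4.574: |R|=0.30035 <1
  x=-4.401: |R|=0.18581 <1
  x=-3.663: |R|=0.17827 <1
  x=-3.004: |R|=0.33289 <1
  x=-5.828: |R|=1.46192 >1
  x=-5.758: |R|=1.38173 >1
  x=-5.491: |R|=1.09253 >1
Interval (-5.4000, 0).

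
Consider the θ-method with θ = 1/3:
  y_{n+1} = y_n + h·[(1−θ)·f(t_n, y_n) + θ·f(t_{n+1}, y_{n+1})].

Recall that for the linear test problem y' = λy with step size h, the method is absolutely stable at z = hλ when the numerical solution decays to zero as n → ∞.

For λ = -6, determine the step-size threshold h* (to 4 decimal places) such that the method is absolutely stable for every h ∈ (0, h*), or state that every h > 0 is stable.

Test eqn y'=λy, z=hλ:
  y_{n+1} = y_n + z·[2/3·y_n + 1/3·y_{n+1}] ⇒ (1 − 1/3z)y_{n+1} = (1 + 2/3z)y_n
  ⇒ R(z) = (1 + 2/3z)/(1 − 1/3z).

Need |R(x)|<1, x<0.
x=-0.34: |R|=0.6946
R=−1: 1+2/3x = −1+1/3x ⇒ -1/3x=2 ⇒ x=2/(-1/3)=-6.0000
Confirm numerically:
  x=-5.953: |R|=0.99475 <1
  x=-5.591: |R|=0.95239 <1
  x=-4.627: |R|=0.81998 <1
  x=-4.585: |R|=0.81345 <1
  x=-6.406: |R|=1.04316 >1
  x=-6.069: |R|=1.00761 >1
So |R|<1 on (-6.0000, 0).

(-6.0000,0); λ=-6 ⇒ h* = (6)/6 = 1.0000.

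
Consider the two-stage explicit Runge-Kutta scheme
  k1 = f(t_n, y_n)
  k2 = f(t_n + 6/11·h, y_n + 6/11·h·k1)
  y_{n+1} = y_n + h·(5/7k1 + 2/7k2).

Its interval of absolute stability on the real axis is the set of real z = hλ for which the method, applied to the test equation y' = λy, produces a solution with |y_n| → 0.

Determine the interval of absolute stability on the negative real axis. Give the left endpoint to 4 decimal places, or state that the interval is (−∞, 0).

(-6.4167, 0).

On y'=λy, z=hλ:
  k1=λy_n ⇒ h·k1=z·y_n;  k2=λ(1+6/11z)y_n ⇒ h·k2=z(1+6/11z)y_n
  y_{n+1}/y_n = 1 + 5/7z + 2/7z(1+6/11z) = 1 + z + 12/77z²
  ⇒ R(z) = 1 + z + 12/77z².

Need |R(x)|<1, x<0.
x=-0.94: |R|=0.1977
R=1: x+12/77x²=0 ⇒ x=−77/12=-6.4167; min R=1−1/(4·12/77)=-0.6042>−1
Confirm numerically:
  x=-6.016: |R|=0.62435 <1
  x=-5.584: |R|=0.27539 <1
  x=-5.473: |R|=0.19511 <1
  x=-3.790: |R|=0.55144 <1
  x=-6.984: |R|=1.61749 >1
  x=-6.906: |R|=1.52665 >1
  x=-6.769: |R|=1.37168 >1
Stable set (-6.4167, 0).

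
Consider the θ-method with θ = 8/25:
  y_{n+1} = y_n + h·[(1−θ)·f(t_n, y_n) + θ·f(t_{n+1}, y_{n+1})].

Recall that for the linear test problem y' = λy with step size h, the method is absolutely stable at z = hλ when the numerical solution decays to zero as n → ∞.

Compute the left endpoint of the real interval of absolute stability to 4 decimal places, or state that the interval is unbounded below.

With y'=λy (z=hλ):
  y_{n+1} = y_n + z·[17/25·y_n + 8/25·y_{n+1}] ⇒ (1 − 8/25z)y_{n+1} = (1 + 17/25z)y_n
  R(z) = (1 + 17/25z)/(1 − 8/25z).

Boundary: |R(x)|=1, x<0.
x=-0.52: |R|=0.5542
R=−1: 1+17/25x = −1+8/25x ⇒ -9/25x=2 ⇒ x=2/(-9/25)=-5.5556
Confirm numerically:
  x=-5.323: |R|=0.96903 <1
  x=-4.796: |R|=0.89212 <1
  x=-4.508: |R|=0.84560 <1
  x=-3.538: |R|=0.65935 <1
  x=-5.858: |R|=1.03788 >1
  x=-5.683: |R|=1.01628 >1
Interval (-5.5556, 0).

z* = -5.5556.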